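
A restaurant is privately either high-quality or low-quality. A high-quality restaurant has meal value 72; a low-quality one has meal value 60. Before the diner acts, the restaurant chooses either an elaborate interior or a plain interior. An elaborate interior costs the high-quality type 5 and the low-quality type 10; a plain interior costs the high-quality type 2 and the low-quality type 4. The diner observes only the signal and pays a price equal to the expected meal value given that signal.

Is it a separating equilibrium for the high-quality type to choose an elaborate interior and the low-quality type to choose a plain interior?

If types separate, elaborate interior earns payment 72 and plain interior earns 60.
High-quality: elaborate interior gives 72 − 5 = 67; plain interior gives 60 − 2 = 58. No deviation. ✓
Low-quality: plain interior gives 60 − 4 = 56; elaborate interior gives 72 − 10 = 62. Would deviate. ✗

No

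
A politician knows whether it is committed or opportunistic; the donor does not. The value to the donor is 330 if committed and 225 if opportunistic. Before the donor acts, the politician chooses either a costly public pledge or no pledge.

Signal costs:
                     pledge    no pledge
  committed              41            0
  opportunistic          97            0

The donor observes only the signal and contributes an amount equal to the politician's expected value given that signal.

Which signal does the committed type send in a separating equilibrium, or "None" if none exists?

None

Try committed → pledge, opportunistic → no pledge:
  Under separation the donor infers type exactly: pledge → committed (pays 330), no pledge → opportunistic (pays 225).
  Committed: pledge gives 330 − 41 = 289; no pledge gives 225 − 0 = 225. No deviation. ✓
  Opportunistic: no pledge gives 225 − 0 = 225; pledge gives 330 − 97 = 233. Would deviate. ✗
Try committed → no pledge, opportunistic → pledge:
  Under separation the donor infers type exactly: no pledge → committed (pays 330), pledge → opportunistic (pays 225).
  Committed: no pledge gives 330 − 0 = 330; pledge gives 225 − 41 = 184. No deviation. ✓
  Opportunistic: pledge gives 225 − 97 = 128; no pledge gives 330 − 0 = 330. Would deviate. ✗
Neither assignment is incentive-compatible.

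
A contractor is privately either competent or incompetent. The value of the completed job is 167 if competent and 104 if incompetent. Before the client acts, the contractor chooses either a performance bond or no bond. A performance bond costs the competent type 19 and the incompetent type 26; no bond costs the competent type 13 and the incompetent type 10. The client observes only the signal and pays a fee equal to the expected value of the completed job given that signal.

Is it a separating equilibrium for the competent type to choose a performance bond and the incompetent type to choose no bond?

If types separate, bond earns payment 167 and no bond earns 104.
Competent: bond gives 167 − 19 = 148; no bond gives 104 − 13 = 91. No deviation. ✓
Incompetent: no bond gives 104 − 10 = 94; bond gives 167 − 26 = 141. Would deviate. ✗

No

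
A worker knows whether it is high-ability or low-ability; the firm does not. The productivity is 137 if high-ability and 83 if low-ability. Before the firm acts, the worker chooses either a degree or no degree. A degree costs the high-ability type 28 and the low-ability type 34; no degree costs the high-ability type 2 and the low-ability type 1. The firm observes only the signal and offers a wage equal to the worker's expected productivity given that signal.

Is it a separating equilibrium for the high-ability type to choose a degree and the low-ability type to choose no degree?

If types separate, degree earns payment 137 and no degree earns 83.
High-ability: degree gives 137 − 28 = 109; no degree gives 83 − 2 = 81. No deviation. ✓
Low-ability: no degree gives 83 − 1 = 82; degree gives 137 − 34 = 103. Would deviate. ✗

No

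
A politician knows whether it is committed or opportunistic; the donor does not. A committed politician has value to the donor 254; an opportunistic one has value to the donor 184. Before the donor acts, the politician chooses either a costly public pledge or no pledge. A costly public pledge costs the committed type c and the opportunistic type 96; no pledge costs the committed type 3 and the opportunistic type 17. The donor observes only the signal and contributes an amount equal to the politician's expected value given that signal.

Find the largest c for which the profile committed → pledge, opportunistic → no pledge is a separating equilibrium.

73

Under separation: pledge → committed (pays 254); no pledge → opportunistic (pays 184).
Opportunistic: 184 − 17 = 167 ≥ 254 − 96 = 158. Holds regardless of c. ✓
Committed: 254 − c ≥ 184 − 3, so c ≤ 254 − 181 = 73.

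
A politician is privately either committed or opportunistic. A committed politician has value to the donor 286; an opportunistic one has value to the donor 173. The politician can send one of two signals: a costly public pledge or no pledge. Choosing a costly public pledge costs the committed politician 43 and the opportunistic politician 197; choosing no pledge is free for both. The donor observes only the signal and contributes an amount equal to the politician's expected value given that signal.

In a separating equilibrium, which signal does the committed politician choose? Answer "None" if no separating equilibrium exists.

Try committed → pledge, opportunistic → no pledge:
  If types separate, pledge earns payment 286 and no pledge earns 173.
  Committed: pledge gives 286 − 43 = 243; no pledge gives 173 − 0 = 173. No deviation. ✓
  Opportunistic: no pledge gives 173 − 0 = 173; pledge gives 286 − 197 = 89. No deviation. ✓
Both hold — the committed type sends pledge.

pledge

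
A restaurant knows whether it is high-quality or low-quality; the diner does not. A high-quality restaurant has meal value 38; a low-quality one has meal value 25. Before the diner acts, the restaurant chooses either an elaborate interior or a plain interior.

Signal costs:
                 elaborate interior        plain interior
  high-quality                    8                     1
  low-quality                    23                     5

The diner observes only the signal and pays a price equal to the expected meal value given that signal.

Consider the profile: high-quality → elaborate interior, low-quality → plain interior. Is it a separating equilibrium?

Yes

Under separation the diner infers type exactly: elaborate interior → high-quality (pays 38), plain interior → low-quality (pays 25).
High-quality: elaborate interior gives 38 − 8 = 30; plain interior gives 25 − 1 = 24. No deviation. ✓
Low-quality: plain interior gives 25 − 5 = 20; elaborate interior gives 38 − 23 = 15. No deviation. ✓
Neither type gains from mimicking the other.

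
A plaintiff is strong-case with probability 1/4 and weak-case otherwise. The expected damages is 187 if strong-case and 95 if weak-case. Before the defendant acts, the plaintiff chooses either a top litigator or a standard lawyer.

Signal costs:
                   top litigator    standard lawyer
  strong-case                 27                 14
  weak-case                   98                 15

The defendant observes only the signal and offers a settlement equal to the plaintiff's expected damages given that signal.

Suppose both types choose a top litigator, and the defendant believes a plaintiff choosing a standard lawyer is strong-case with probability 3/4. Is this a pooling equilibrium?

No

At the pooled signal (top litigator) the defendant holds the prior 1/4 and pays 1/4·187 + 3/4·95 = 118. Off-path (standard lawyer) belief 3/4 gives 3/4·187 + 1/4·95 = 164.
Strong-case: top litigator gives 118 − 27 = 91; standard lawyer gives 164 − 14 = 150. Deviates. ✗
Weak-case: top litigator gives 118 − 98 = 20; standard lawyer gives 164 − 15 = 149. Deviates. ✗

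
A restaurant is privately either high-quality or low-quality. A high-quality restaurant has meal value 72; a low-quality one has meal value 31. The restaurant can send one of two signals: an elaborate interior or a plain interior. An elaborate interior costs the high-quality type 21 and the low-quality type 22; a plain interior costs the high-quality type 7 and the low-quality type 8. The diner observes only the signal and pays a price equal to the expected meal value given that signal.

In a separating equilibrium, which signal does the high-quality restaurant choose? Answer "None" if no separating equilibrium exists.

None

Try high-quality → elaborate interior, low-quality → plain interior:
  If types separate, elaborate interior earns payment 72 and plain interior earns 31.
  High-quality: elaborate interior gives 72 − 21 = 51; plain interior gives 31 − 7 = 24. No deviation. ✓
  Low-quality: plain interior gives 31 − 8 = 23; elaborate interior gives 72 − 22 = 50. Would deviate. ✗
Try high-quality → plain interior, low-quality → elaborate interior:
  If types separate, plain interior earns payment 72 and elaborate interior earns 31.
  High-quality: plain interior gives 72 − 7 = 65; elaborate interior gives 31 − 21 = 10. No deviation. ✓
  Low-quality: elaborate interior gives 31 − 22 = 9; plain interior gives 72 − 8 = 64. Would deviate. ✗
Neither assignment is incentive-compatible.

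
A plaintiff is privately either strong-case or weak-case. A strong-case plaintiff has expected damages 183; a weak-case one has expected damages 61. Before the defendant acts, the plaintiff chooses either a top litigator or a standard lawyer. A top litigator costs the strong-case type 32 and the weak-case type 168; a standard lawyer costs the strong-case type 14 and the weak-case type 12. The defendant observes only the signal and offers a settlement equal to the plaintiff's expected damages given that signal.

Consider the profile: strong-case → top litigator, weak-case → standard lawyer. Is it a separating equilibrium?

Yes

If types separate, top litigator earns payment 183 and standard lawyer earns 61.
Strong-case: top litigator gives 183 − 32 = 151; standard lawyer gives 61 − 14 = 47. No deviation. ✓
Weak-case: standard lawyer gives 61 − 12 = 49; top litigator gives 183 − 168 = 15. No deviation. ✓
Neither type gains from mimicking the other.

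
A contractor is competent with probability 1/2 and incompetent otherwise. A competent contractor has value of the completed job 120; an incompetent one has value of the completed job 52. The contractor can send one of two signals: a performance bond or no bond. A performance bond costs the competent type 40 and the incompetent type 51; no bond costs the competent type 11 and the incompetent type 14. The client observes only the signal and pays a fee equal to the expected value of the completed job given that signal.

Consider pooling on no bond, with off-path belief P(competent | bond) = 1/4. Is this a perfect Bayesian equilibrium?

At the pooled signal (no bond) the client holds the prior 1/2 and pays 1/2·120 + 1/2·52 = 86. Off-path (bond) belief 1/4 gives 1/4·120 + 3/4·52 = 69.
Competent: no bond gives 86 − 11 = 75; bond gives 69 − 40 = 29. Stays. ✓
Incompetent: no bond gives 86 − 14 = 72; bond gives 69 − 51 = 18. Stays. ✓

Yes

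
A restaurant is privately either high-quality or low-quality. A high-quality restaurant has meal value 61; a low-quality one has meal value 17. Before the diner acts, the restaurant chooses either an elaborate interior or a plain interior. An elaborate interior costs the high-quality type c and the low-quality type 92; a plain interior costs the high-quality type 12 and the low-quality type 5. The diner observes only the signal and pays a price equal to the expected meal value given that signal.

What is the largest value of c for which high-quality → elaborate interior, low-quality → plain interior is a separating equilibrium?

56

Under separation: elaborate interior → high-quality (pays 61); plain interior → low-quality (pays 17).
Low-quality: 17 − 5 = 12 ≥ 61 − 92 = -31. Holds regardless of c. ✓
High-quality: 61 − c ≥ 17 − 12, so c ≤ 61 − 5 = 56.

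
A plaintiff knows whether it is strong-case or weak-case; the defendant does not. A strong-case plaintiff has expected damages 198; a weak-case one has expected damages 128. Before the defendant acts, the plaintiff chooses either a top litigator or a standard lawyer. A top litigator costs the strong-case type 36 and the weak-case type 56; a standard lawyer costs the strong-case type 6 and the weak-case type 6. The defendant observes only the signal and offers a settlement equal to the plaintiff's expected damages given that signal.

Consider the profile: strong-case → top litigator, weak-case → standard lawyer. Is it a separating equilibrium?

If types separate, top litigator earns payment 198 and standard lawyer earns 128.
Strong-case: top litigator gives 198 − 36 = 162; standard lawyer gives 128 − 6 = 122. No deviation. ✓
Weak-case: standard lawyer gives 128 − 6 = 122; top litigator gives 198 − 56 = 142. Would deviate. ✗

No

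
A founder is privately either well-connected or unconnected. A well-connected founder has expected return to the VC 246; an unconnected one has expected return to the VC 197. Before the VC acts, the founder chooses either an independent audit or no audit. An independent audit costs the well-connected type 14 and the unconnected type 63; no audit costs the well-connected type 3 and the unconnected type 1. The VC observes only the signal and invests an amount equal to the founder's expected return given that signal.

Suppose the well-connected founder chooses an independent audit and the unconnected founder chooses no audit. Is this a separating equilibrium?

Under separation the VC infers type exactly: audit → well-connected (pays 246), no audit → unconnected (pays 197).
Well-connected: audit gives 246 − 14 = 232; no audit gives 197 − 3 = 194. No deviation. ✓
Unconnected: no audit gives 197 − 1 = 196; audit gives 246 − 63 = 183. No deviation. ✓
Both incentive constraints hold.

Yes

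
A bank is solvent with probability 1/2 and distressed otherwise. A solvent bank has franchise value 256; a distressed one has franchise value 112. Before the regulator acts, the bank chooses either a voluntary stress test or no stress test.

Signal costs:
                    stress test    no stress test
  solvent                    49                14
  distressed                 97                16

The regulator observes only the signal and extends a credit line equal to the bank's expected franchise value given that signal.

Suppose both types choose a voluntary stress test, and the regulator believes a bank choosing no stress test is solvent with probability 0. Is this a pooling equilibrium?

No

On the equilibrium path (stress test) the regulator holds the prior 1/2 and pays 1/2·256 + 1/2·112 = 184. Off-path (no stress test) belief 0 gives 0·256 + 1·112 = 112.
Solvent: stress test gives 184 − 49 = 135; no stress test gives 112 − 14 = 98. Stays. ✓
Distressed: stress test gives 184 − 97 = 87; no stress test gives 112 − 16 = 96. Deviates. ✗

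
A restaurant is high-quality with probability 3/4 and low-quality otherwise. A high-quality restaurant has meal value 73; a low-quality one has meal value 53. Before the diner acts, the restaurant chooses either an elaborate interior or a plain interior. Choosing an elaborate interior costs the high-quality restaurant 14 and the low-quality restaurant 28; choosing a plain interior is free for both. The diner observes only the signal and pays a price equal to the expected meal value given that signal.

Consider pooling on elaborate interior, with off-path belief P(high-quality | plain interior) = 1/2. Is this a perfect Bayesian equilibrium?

No

On the equilibrium path (elaborate interior) the diner holds the prior 3/4 and pays 3/4·73 + 1/4·53 = 68. Off-path (plain interior) belief 1/2 gives 1/2·73 + 1/2·53 = 63.
High-quality: elaborate interior gives 68 − 14 = 54; plain interior gives 63 − 0 = 63. Deviates. ✗
Low-quality: elaborate interior gives 68 − 28 = 40; plain interior gives 63 − 0 = 63. Deviates. ✗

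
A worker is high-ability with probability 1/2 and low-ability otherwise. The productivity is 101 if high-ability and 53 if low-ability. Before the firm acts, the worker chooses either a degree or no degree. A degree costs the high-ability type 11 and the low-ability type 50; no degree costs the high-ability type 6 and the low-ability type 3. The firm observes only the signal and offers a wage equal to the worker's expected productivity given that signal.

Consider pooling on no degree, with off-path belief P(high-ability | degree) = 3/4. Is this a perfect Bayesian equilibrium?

At the pooled signal (no degree) the firm holds the prior 1/2 and pays 1/2·101 + 1/2·53 = 77. Off-path (degree) belief 3/4 gives 3/4·101 + 1/4·53 = 89.
High-ability: no degree gives 77 − 6 = 71; degree gives 89 − 11 = 78. Deviates. ✗
Low-ability: no degree gives 77 − 3 = 74; degree gives 89 − 50 = 39. Stays. ✓

No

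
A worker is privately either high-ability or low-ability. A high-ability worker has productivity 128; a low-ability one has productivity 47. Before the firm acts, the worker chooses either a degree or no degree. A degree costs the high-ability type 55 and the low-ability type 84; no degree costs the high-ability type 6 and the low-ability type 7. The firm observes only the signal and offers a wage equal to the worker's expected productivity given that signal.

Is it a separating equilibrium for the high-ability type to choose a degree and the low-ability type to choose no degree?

No

Under separation the firm infers type exactly: degree → high-ability (pays 128), no degree → low-ability (pays 47).
High-ability: degree gives 128 − 55 = 73; no degree gives 47 − 6 = 41. No deviation. ✓
Low-ability: no degree gives 47 − 7 = 40; degree gives 128 − 84 = 44. Would deviate. ✗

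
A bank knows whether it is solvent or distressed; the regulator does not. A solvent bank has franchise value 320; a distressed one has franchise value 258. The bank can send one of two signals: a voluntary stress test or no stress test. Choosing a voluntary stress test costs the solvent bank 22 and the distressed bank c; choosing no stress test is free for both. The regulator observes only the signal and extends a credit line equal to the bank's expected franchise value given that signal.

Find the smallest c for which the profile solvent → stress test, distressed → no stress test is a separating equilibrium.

Under separation: stress test → solvent (pays 320); no stress test → distressed (pays 258).
Solvent: 320 − 22 = 298 ≥ 258 − 0 = 258. Holds regardless of c. ✓
Distressed: 258 − 0 ≥ 320 − c, so c ≥ 320 − 258 = 62.

62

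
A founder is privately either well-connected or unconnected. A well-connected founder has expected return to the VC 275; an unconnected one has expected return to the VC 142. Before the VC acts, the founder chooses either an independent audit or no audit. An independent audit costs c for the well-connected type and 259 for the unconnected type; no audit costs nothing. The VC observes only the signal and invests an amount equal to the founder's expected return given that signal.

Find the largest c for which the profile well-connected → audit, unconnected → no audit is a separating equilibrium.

133

Under separation: audit → well-connected (pays 275); no audit → unconnected (pays 142).
Unconnected: 142 − 0 = 142 ≥ 275 − 259 = 16. Holds regardless of c. ✓
Well-connected: 275 − c ≥ 142 − 0, so c ≤ 275 − 142 = 133.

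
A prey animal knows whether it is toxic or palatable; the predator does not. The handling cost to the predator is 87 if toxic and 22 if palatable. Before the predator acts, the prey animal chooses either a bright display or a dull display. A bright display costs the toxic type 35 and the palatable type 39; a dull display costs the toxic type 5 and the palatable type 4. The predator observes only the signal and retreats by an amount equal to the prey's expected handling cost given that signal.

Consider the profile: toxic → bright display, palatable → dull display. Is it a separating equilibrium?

No

If types separate, bright display earns payment 87 and dull display earns 22.
Toxic: bright display gives 87 − 35 = 52; dull display gives 22 − 5 = 17. No deviation. ✓
Palatable: dull display gives 22 − 4 = 18; bright display gives 87 − 39 = 48. Would deviate. ✗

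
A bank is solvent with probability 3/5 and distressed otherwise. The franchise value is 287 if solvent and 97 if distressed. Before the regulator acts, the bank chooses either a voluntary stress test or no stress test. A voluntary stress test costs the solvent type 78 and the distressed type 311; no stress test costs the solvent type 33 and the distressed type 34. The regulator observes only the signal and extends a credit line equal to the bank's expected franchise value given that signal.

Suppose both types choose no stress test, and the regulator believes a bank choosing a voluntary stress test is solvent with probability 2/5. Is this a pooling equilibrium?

Yes

On the equilibrium path (no stress test) the regulator holds the prior 3/5 and pays 3/5·287 + 2/5·97 = 211. Off-path (stress test) belief 2/5 gives 2/5·287 + 3/5·97 = 173.
Solvent: no stress test gives 211 − 33 = 178; stress test gives 173 − 78 = 95. Stays. ✓
Distressed: no stress test gives 211 − 34 = 177; stress test gives 173 − 311 = -138. Stays. ✓
Beliefs are Bayes-consistent on-path and both types best-respond.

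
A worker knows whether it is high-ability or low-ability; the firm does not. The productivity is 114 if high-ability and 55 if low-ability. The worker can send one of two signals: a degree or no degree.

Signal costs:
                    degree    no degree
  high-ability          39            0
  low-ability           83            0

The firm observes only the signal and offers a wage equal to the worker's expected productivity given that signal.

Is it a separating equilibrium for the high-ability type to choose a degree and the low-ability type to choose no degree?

Yes

If types separate, degree earns payment 114 and no degree earns 55.
High-ability: degree gives 114 − 39 = 75; no degree gives 55 − 0 = 55. No deviation. ✓
Low-ability: no degree gives 55 − 0 = 55; degree gives 114 − 83 = 31. No deviation. ✓
Neither type gains from mimicking the other.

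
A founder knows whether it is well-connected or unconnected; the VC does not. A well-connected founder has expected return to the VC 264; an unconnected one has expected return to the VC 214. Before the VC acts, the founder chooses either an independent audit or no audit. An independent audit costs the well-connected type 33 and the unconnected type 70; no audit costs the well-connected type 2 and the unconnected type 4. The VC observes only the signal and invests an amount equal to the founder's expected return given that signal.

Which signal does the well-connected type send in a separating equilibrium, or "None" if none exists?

Try well-connected → audit, unconnected → no audit:
  If types separate, audit earns payment 264 and no audit earns 214.
  Well-connected: audit gives 264 − 33 = 231; no audit gives 214 − 2 = 212. No deviation. ✓
  Unconnected: no audit gives 214 − 4 = 210; audit gives 264 − 70 = 194. No deviation. ✓
Both hold — the well-connected type sends audit.

audit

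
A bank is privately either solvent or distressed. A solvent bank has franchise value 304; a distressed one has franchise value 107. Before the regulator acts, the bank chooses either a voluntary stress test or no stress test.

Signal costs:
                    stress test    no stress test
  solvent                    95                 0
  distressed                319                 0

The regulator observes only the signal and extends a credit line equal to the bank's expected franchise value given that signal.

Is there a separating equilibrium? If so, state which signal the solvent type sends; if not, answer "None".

stress test

Try solvent → stress test, distressed → no stress test:
  Under separation the regulator infers type exactly: stress test → solvent (pays 304), no stress test → distressed (pays 107).
  Solvent: stress test gives 304 − 95 = 209; no stress test gives 107 − 0 = 107. No deviation. ✓
  Distressed: no stress test gives 107 − 0 = 107; stress test gives 304 − 319 = -15. No deviation. ✓
Both hold — the solvent type sends stress test.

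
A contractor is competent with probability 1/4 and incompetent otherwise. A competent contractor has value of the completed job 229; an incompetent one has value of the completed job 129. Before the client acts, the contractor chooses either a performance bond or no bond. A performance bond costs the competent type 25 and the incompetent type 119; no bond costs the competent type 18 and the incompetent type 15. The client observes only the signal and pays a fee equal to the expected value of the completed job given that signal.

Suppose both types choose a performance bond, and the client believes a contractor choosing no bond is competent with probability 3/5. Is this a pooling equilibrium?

On the equilibrium path (bond) the client holds the prior 1/4 and pays 1/4·229 + 3/4·129 = 154. Off-path (no bond) belief 3/5 gives 3/5·229 + 2/5·129 = 189.
Competent: bond gives 154 − 25 = 129; no bond gives 189 − 18 = 171. Deviates. ✗
Incompetent: bond gives 154 − 119 = 35; no bond gives 189 − 15 = 174. Deviates. ✗

No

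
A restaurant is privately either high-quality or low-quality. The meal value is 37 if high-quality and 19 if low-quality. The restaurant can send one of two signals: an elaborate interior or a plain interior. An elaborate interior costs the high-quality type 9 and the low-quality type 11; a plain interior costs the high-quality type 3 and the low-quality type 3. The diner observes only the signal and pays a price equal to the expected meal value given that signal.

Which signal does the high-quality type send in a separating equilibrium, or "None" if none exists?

None

Try high-quality → elaborate interior, low-quality → plain interior:
  Under separation the diner infers type exactly: elaborate interior → high-quality (pays 37), plain interior → low-quality (pays 19).
  High-quality: elaborate interior gives 37 − 9 = 28; plain interior gives 19 − 3 = 16. No deviation. ✓
  Low-quality: plain interior gives 19 − 3 = 16; elaborate interior gives 37 − 11 = 26. Would deviate. ✗
Try high-quality → plain interior, low-quality → elaborate interior:
  Under separation the diner infers type exactly: plain interior → high-quality (pays 37), elaborate interior → low-quality (pays 19).
  High-quality: plain interior gives 37 − 3 = 34; elaborate interior gives 19 − 9 = 10. No deviation. ✓
  Low-quality: elaborate interior gives 19 − 11 = 8; plain interior gives 37 − 3 = 34. Would deviate. ✗
Neither assignment is incentive-compatible.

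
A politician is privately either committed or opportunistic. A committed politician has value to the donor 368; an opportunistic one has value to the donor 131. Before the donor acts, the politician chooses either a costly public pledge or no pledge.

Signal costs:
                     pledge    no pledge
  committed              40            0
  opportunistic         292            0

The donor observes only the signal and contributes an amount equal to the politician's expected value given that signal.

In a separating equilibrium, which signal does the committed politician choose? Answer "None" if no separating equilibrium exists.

Try committed → pledge, opportunistic → no pledge:
  If types separate, pledge earns payment 368 and no pledge earns 131.
  Committed: pledge gives 368 − 40 = 328; no pledge gives 131 − 0 = 131. No deviation. ✓
  Opportunistic: no pledge gives 131 − 0 = 131; pledge gives 368 − 292 = 76. No deviation. ✓
Both hold — the committed type sends pledge.

pledge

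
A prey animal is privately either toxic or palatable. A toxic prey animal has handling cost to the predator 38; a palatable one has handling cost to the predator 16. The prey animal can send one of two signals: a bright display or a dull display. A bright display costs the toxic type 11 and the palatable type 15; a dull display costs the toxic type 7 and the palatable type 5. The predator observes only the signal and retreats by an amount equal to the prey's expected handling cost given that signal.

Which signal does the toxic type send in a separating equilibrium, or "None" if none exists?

None

Try toxic → bright display, palatable → dull display:
  If types separate, bright display earns payment 38 and dull display earns 16.
  Toxic: bright display gives 38 − 11 = 27; dull display gives 16 − 7 = 9. No deviation. ✓
  Palatable: dull display gives 16 − 5 = 11; bright display gives 38 − 15 = 23. Would deviate. ✗
Try toxic → dull display, palatable → bright display:
  If types separate, dull display earns payment 38 and bright display earns 16.
  Toxic: dull display gives 38 − 7 = 31; bright display gives 16 − 11 = 5. No deviation. ✓
  Palatable: bright display gives 16 − 15 = 1; dull display gives 38 − 5 = 33. Would deviate. ✗
Neither assignment is incentive-compatible.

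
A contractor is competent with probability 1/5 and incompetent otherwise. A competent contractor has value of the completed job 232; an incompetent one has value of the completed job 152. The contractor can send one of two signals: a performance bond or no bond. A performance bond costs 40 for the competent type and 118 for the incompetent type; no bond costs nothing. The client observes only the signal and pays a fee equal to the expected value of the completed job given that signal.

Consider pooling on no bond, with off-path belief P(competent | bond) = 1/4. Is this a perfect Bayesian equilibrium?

On the equilibrium path (no bond) the client holds the prior 1/5 and pays 1/5·232 + 4/5·152 = 168. Off-path (bond) belief 1/4 gives 1/4·232 + 3/4·152 = 172.
Competent: no bond gives 168 − 0 = 168; bond gives 172 − 40 = 132. Stays. ✓
Incompetent: no bond gives 168 − 0 = 168; bond gives 172 − 118 = 54. Stays. ✓
Beliefs are Bayes-consistent on-path and both types best-respond.

Yes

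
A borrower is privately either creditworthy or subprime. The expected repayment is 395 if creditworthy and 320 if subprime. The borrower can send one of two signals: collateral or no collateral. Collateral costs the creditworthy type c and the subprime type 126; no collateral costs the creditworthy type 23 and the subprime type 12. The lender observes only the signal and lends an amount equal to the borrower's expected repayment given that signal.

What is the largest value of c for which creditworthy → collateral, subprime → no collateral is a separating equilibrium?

Under separation: collateral → creditworthy (pays 395); no collateral → subprime (pays 320).
Subprime: 320 − 12 = 308 ≥ 395 − 126 = 269. Holds regardless of c. ✓
Creditworthy: 395 − c ≥ 320 − 23, so c ≤ 395 − 297 = 98.

98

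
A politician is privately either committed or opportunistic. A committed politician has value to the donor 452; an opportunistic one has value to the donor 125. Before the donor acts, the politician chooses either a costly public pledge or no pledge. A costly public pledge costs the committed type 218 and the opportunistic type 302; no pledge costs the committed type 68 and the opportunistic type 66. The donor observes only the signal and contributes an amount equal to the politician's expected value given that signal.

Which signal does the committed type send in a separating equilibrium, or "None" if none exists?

Try committed → pledge, opportunistic → no pledge:
  If types separate, pledge earns payment 452 and no pledge earns 125.
  Committed: pledge gives 452 − 218 = 234; no pledge gives 125 − 68 = 57. No deviation. ✓
  Opportunistic: no pledge gives 125 − 66 = 59; pledge gives 452 − 302 = 150. Would deviate. ✗
Try committed → no pledge, opportunistic → pledge:
  If types separate, no pledge earns payment 452 and pledge earns 125.
  Committed: no pledge gives 452 − 68 = 384; pledge gives 125 − 218 = -93. No deviation. ✓
  Opportunistic: pledge gives 125 − 302 = -177; no pledge gives 452 − 66 = 386. Would deviate. ✗
Neither assignment is incentive-compatible.

None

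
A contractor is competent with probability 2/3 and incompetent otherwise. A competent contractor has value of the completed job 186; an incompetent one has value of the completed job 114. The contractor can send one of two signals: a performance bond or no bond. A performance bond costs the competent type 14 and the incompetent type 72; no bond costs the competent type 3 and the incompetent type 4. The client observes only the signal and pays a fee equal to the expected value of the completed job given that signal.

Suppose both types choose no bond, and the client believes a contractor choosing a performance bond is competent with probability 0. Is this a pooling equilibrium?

At the pooled signal (no bond) the client holds the prior 2/3 and pays 2/3·186 + 1/3·114 = 162. Off-path (bond) belief 0 gives 0·186 + 1·114 = 114.
Competent: no bond gives 162 − 3 = 159; bond gives 114 − 14 = 100. Stays. ✓
Incompetent: no bond gives 162 − 4 = 158; bond gives 114 − 72 = 42. Stays. ✓

Yes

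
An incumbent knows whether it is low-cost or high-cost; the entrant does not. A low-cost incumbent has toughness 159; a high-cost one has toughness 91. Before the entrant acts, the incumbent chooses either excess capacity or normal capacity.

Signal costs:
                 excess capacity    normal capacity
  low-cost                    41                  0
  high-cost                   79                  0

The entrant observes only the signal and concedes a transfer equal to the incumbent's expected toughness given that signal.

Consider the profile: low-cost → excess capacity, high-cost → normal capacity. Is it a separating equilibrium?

Yes

If types separate, excess capacity earns payment 159 and normal capacity earns 91.
Low-cost: excess capacity gives 159 − 41 = 118; normal capacity gives 91 − 0 = 91. No deviation. ✓
High-cost: normal capacity gives 91 − 0 = 91; excess capacity gives 159 − 79 = 80. No deviation. ✓
Both incentive constraints hold.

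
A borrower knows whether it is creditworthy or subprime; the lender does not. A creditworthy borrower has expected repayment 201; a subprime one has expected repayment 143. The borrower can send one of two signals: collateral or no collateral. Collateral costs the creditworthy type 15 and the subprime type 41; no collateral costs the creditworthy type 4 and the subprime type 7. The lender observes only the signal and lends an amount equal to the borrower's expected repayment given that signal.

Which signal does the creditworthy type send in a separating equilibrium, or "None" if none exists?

None

Try creditworthy → collateral, subprime → no collateral:
  Under separation the lender infers type exactly: collateral → creditworthy (pays 201), no collateral → subprime (pays 143).
  Creditworthy: collateral gives 201 − 15 = 186; no collateral gives 143 − 4 = 139. No deviation. ✓
  Subprime: no collateral gives 143 − 7 = 136; collateral gives 201 − 41 = 160. Would deviate. ✗
Try creditworthy → no collateral, subprime → collateral:
  Under separation the lender infers type exactly: no collateral → creditworthy (pays 201), collateral → subprime (pays 143).
  Creditworthy: no collateral gives 201 − 4 = 197; collateral gives 143 − 15 = 128. No deviation. ✓
  Subprime: collateral gives 143 − 41 = 102; no collateral gives 201 − 7 = 194. Would deviate. ✗
Neither assignment is incentive-compatible.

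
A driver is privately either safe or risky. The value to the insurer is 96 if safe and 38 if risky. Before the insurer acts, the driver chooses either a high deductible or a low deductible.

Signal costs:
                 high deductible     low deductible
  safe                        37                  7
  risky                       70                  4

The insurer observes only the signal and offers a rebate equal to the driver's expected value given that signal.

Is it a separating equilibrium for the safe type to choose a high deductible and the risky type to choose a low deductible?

Yes

Under separation the insurer infers type exactly: high deductible → safe (pays 96), low deductible → risky (pays 38).
Safe: high deductible gives 96 − 37 = 59; low deductible gives 38 − 7 = 31. No deviation. ✓
Risky: low deductible gives 38 − 4 = 34; high deductible gives 96 − 70 = 26. No deviation. ✓
Neither type gains from mimicking the other.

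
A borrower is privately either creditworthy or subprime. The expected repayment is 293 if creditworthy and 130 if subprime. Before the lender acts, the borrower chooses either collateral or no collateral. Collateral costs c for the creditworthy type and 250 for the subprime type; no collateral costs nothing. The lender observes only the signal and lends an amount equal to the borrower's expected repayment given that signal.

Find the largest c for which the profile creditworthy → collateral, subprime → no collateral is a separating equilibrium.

163

Under separation: collateral → creditworthy (pays 293); no collateral → subprime (pays 130).
Subprime: 130 − 0 = 130 ≥ 293 − 250 = 43. Holds regardless of c. ✓
Creditworthy: 293 − c ≥ 130 − 0, so c ≤ 293 − 130 = 163.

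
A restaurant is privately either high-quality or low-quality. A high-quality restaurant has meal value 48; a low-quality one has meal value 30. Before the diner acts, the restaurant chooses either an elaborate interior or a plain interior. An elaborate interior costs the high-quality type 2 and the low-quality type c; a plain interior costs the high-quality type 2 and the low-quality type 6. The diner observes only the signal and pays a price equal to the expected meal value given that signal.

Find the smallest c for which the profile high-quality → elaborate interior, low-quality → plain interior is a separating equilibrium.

24

Under separation: elaborate interior → high-quality (pays 48); plain interior → low-quality (pays 30).
High-quality: 48 − 2 = 46 ≥ 30 − 2 = 28. Holds regardless of c. ✓
Low-quality: 30 − 6 ≥ 48 − c, so c ≥ 48 − 24 = 24.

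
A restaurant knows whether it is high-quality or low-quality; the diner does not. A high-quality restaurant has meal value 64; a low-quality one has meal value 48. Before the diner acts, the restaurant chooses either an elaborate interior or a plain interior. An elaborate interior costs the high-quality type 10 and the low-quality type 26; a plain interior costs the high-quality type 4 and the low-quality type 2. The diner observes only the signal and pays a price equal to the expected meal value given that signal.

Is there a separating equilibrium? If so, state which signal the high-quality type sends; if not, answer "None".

elaborate interior

Try high-quality → elaborate interior, low-quality → plain interior:
  If types separate, elaborate interior earns payment 64 and plain interior earns 48.
  High-quality: elaborate interior gives 64 − 10 = 54; plain interior gives 48 − 4 = 44. No deviation. ✓
  Low-quality: plain interior gives 48 − 2 = 46; elaborate interior gives 64 − 26 = 38. No deviation. ✓
Both hold — the high-quality type sends elaborate interior.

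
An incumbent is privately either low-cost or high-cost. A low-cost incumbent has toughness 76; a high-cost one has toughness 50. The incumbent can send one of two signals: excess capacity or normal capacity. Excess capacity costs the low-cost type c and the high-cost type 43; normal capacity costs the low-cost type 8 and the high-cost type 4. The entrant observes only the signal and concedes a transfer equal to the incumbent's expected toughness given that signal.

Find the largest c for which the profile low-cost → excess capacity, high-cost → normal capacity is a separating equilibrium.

Under separation: excess capacity → low-cost (pays 76); normal capacity → high-cost (pays 50).
High-cost: 50 − 4 = 46 ≥ 76 − 43 = 33. Holds regardless of c. ✓
Low-cost: 76 − c ≥ 50 − 8, so c ≤ 76 − 42 = 34.

34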